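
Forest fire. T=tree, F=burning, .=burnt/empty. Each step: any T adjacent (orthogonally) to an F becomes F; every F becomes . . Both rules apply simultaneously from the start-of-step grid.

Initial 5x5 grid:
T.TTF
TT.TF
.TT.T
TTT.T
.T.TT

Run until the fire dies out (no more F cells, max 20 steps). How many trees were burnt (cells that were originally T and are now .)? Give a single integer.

Answer: 7

Derivation:
Step 1: +3 fires, +2 burnt (F count now 3)
Step 2: +2 fires, +3 burnt (F count now 2)
Step 3: +1 fires, +2 burnt (F count now 1)
Step 4: +1 fires, +1 burnt (F count now 1)
Step 5: +0 fires, +1 burnt (F count now 0)
Fire out after step 5
Initially T: 16, now '.': 16
Total burnt (originally-T cells now '.'): 7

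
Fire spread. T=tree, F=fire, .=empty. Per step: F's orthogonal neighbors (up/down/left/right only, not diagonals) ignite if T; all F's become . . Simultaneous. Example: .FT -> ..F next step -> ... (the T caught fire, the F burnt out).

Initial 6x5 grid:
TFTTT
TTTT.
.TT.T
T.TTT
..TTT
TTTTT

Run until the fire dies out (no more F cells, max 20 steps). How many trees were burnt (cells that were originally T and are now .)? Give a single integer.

Step 1: +3 fires, +1 burnt (F count now 3)
Step 2: +4 fires, +3 burnt (F count now 4)
Step 3: +3 fires, +4 burnt (F count now 3)
Step 4: +1 fires, +3 burnt (F count now 1)
Step 5: +2 fires, +1 burnt (F count now 2)
Step 6: +3 fires, +2 burnt (F count now 3)
Step 7: +4 fires, +3 burnt (F count now 4)
Step 8: +2 fires, +4 burnt (F count now 2)
Step 9: +0 fires, +2 burnt (F count now 0)
Fire out after step 9
Initially T: 23, now '.': 29
Total burnt (originally-T cells now '.'): 22

Answer: 22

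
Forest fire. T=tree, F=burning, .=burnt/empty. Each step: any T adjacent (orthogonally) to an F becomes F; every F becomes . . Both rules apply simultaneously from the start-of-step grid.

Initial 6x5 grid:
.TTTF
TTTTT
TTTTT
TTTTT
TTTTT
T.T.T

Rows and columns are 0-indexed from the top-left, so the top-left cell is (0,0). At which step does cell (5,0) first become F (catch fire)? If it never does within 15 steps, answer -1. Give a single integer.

Step 1: cell (5,0)='T' (+2 fires, +1 burnt)
Step 2: cell (5,0)='T' (+3 fires, +2 burnt)
Step 3: cell (5,0)='T' (+4 fires, +3 burnt)
Step 4: cell (5,0)='T' (+4 fires, +4 burnt)
Step 5: cell (5,0)='T' (+5 fires, +4 burnt)
Step 6: cell (5,0)='T' (+3 fires, +5 burnt)
Step 7: cell (5,0)='T' (+3 fires, +3 burnt)
Step 8: cell (5,0)='T' (+1 fires, +3 burnt)
Step 9: cell (5,0)='F' (+1 fires, +1 burnt)
  -> target ignites at step 9
Step 10: cell (5,0)='.' (+0 fires, +1 burnt)
  fire out at step 10

9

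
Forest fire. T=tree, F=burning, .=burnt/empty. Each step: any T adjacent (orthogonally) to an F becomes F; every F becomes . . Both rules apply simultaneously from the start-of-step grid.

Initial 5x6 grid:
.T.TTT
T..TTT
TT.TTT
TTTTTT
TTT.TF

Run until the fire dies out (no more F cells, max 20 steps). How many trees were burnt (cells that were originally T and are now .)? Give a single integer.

Answer: 22

Derivation:
Step 1: +2 fires, +1 burnt (F count now 2)
Step 2: +2 fires, +2 burnt (F count now 2)
Step 3: +3 fires, +2 burnt (F count now 3)
Step 4: +4 fires, +3 burnt (F count now 4)
Step 5: +4 fires, +4 burnt (F count now 4)
Step 6: +4 fires, +4 burnt (F count now 4)
Step 7: +2 fires, +4 burnt (F count now 2)
Step 8: +1 fires, +2 burnt (F count now 1)
Step 9: +0 fires, +1 burnt (F count now 0)
Fire out after step 9
Initially T: 23, now '.': 29
Total burnt (originally-T cells now '.'): 22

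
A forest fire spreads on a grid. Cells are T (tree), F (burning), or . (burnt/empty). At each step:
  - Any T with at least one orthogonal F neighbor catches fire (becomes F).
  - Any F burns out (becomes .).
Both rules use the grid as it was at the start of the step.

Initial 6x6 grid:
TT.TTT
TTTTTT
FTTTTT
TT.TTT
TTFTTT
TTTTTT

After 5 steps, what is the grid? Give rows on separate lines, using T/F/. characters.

Step 1: 6 trees catch fire, 2 burn out
  TT.TTT
  FTTTTT
  .FTTTT
  FT.TTT
  TF.FTT
  TTFTTT
Step 2: 9 trees catch fire, 6 burn out
  FT.TTT
  .FTTTT
  ..FTTT
  .F.FTT
  F...FT
  TF.FTT
Step 3: 7 trees catch fire, 9 burn out
  .F.TTT
  ..FTTT
  ...FTT
  ....FT
  .....F
  F...FT
Step 4: 4 trees catch fire, 7 burn out
  ...TTT
  ...FTT
  ....FT
  .....F
  ......
  .....F
Step 5: 3 trees catch fire, 4 burn out
  ...FTT
  ....FT
  .....F
  ......
  ......
  ......

...FTT
....FT
.....F
......
......
......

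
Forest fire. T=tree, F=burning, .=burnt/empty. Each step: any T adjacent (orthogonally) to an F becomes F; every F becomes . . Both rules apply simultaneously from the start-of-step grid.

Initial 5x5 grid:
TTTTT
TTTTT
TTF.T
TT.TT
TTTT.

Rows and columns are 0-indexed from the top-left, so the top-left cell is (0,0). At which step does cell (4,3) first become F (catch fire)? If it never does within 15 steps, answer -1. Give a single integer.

Step 1: cell (4,3)='T' (+2 fires, +1 burnt)
Step 2: cell (4,3)='T' (+5 fires, +2 burnt)
Step 3: cell (4,3)='T' (+6 fires, +5 burnt)
Step 4: cell (4,3)='T' (+5 fires, +6 burnt)
Step 5: cell (4,3)='F' (+2 fires, +5 burnt)
  -> target ignites at step 5
Step 6: cell (4,3)='.' (+1 fires, +2 burnt)
Step 7: cell (4,3)='.' (+0 fires, +1 burnt)
  fire out at step 7

5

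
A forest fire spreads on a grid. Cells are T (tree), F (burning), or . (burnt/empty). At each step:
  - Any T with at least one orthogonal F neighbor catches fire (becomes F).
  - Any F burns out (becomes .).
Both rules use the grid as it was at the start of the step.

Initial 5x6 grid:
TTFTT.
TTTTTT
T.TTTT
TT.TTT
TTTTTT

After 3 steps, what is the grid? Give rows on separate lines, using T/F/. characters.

Step 1: 3 trees catch fire, 1 burn out
  TF.FT.
  TTFTTT
  T.TTTT
  TT.TTT
  TTTTTT
Step 2: 5 trees catch fire, 3 burn out
  F...F.
  TF.FTT
  T.FTTT
  TT.TTT
  TTTTTT
Step 3: 3 trees catch fire, 5 burn out
  ......
  F...FT
  T..FTT
  TT.TTT
  TTTTTT

......
F...FT
T..FTT
TT.TTT
TTTTTT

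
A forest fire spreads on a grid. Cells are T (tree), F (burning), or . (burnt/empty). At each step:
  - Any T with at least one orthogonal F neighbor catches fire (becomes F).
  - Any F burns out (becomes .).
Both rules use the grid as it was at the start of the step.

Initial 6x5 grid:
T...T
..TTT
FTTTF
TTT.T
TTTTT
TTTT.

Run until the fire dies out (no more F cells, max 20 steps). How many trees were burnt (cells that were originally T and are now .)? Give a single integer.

Step 1: +5 fires, +2 burnt (F count now 5)
Step 2: +6 fires, +5 burnt (F count now 6)
Step 3: +5 fires, +6 burnt (F count now 5)
Step 4: +3 fires, +5 burnt (F count now 3)
Step 5: +1 fires, +3 burnt (F count now 1)
Step 6: +0 fires, +1 burnt (F count now 0)
Fire out after step 6
Initially T: 21, now '.': 29
Total burnt (originally-T cells now '.'): 20

Answer: 20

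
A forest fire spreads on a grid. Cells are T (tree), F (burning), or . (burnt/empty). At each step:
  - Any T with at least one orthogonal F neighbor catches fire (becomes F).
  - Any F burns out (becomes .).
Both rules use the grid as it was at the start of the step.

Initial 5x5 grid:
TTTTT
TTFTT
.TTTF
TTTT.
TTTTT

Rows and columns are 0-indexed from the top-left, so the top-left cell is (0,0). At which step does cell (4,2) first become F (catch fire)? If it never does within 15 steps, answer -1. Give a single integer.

Step 1: cell (4,2)='T' (+6 fires, +2 burnt)
Step 2: cell (4,2)='T' (+7 fires, +6 burnt)
Step 3: cell (4,2)='F' (+4 fires, +7 burnt)
  -> target ignites at step 3
Step 4: cell (4,2)='.' (+3 fires, +4 burnt)
Step 5: cell (4,2)='.' (+1 fires, +3 burnt)
Step 6: cell (4,2)='.' (+0 fires, +1 burnt)
  fire out at step 6

3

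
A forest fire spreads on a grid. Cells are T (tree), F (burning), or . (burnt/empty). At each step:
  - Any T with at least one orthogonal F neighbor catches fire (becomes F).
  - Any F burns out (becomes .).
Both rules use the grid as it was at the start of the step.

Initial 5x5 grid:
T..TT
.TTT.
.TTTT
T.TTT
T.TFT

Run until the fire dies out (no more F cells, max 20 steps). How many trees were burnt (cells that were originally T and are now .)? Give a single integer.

Step 1: +3 fires, +1 burnt (F count now 3)
Step 2: +3 fires, +3 burnt (F count now 3)
Step 3: +3 fires, +3 burnt (F count now 3)
Step 4: +3 fires, +3 burnt (F count now 3)
Step 5: +2 fires, +3 burnt (F count now 2)
Step 6: +0 fires, +2 burnt (F count now 0)
Fire out after step 6
Initially T: 17, now '.': 22
Total burnt (originally-T cells now '.'): 14

Answer: 14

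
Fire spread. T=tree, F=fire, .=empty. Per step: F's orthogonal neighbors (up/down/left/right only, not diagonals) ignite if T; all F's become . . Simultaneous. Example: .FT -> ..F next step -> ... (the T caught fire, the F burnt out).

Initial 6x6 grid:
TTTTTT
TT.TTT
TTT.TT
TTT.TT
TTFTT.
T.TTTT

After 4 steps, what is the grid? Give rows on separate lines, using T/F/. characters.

Step 1: 4 trees catch fire, 1 burn out
  TTTTTT
  TT.TTT
  TTT.TT
  TTF.TT
  TF.FT.
  T.FTTT
Step 2: 5 trees catch fire, 4 burn out
  TTTTTT
  TT.TTT
  TTF.TT
  TF..TT
  F...F.
  T..FTT
Step 3: 5 trees catch fire, 5 burn out
  TTTTTT
  TT.TTT
  TF..TT
  F...FT
  ......
  F...FT
Step 4: 5 trees catch fire, 5 burn out
  TTTTTT
  TF.TTT
  F...FT
  .....F
  ......
  .....F

TTTTTT
TF.TTT
F...FT
.....F
......
.....F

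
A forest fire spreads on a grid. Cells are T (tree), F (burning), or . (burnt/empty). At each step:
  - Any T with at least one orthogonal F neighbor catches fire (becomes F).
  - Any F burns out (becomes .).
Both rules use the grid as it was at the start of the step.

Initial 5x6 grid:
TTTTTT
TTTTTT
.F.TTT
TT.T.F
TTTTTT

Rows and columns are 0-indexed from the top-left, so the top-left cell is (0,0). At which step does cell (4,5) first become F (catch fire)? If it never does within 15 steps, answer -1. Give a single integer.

Step 1: cell (4,5)='F' (+4 fires, +2 burnt)
  -> target ignites at step 1
Step 2: cell (4,5)='.' (+8 fires, +4 burnt)
Step 3: cell (4,5)='.' (+9 fires, +8 burnt)
Step 4: cell (4,5)='.' (+3 fires, +9 burnt)
Step 5: cell (4,5)='.' (+0 fires, +3 burnt)
  fire out at step 5

1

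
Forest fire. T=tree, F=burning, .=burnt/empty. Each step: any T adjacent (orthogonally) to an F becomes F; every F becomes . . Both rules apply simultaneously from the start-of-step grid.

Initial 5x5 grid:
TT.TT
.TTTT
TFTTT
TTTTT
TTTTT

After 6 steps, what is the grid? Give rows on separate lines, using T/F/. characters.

Step 1: 4 trees catch fire, 1 burn out
  TT.TT
  .FTTT
  F.FTT
  TFTTT
  TTTTT
Step 2: 6 trees catch fire, 4 burn out
  TF.TT
  ..FTT
  ...FT
  F.FTT
  TFTTT
Step 3: 6 trees catch fire, 6 burn out
  F..TT
  ...FT
  ....F
  ...FT
  F.FTT
Step 4: 4 trees catch fire, 6 burn out
  ...FT
  ....F
  .....
  ....F
  ...FT
Step 5: 2 trees catch fire, 4 burn out
  ....F
  .....
  .....
  .....
  ....F
Step 6: 0 trees catch fire, 2 burn out
  .....
  .....
  .....
  .....
  .....

.....
.....
.....
.....
.....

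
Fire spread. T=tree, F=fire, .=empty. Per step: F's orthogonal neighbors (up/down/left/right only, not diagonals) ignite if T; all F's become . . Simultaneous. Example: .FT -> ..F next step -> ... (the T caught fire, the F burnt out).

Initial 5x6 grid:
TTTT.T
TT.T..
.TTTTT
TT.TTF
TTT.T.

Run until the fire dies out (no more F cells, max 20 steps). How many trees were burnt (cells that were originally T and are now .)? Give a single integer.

Answer: 20

Derivation:
Step 1: +2 fires, +1 burnt (F count now 2)
Step 2: +3 fires, +2 burnt (F count now 3)
Step 3: +1 fires, +3 burnt (F count now 1)
Step 4: +2 fires, +1 burnt (F count now 2)
Step 5: +2 fires, +2 burnt (F count now 2)
Step 6: +3 fires, +2 burnt (F count now 3)
Step 7: +4 fires, +3 burnt (F count now 4)
Step 8: +3 fires, +4 burnt (F count now 3)
Step 9: +0 fires, +3 burnt (F count now 0)
Fire out after step 9
Initially T: 21, now '.': 29
Total burnt (originally-T cells now '.'): 20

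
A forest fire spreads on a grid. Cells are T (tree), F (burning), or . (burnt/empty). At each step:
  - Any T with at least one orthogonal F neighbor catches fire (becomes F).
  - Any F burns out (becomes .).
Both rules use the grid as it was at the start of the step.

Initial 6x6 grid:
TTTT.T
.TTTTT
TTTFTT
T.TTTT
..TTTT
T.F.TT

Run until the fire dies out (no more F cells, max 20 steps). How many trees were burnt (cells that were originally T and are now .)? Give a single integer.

Step 1: +5 fires, +2 burnt (F count now 5)
Step 2: +8 fires, +5 burnt (F count now 8)
Step 3: +6 fires, +8 burnt (F count now 6)
Step 4: +5 fires, +6 burnt (F count now 5)
Step 5: +2 fires, +5 burnt (F count now 2)
Step 6: +0 fires, +2 burnt (F count now 0)
Fire out after step 6
Initially T: 27, now '.': 35
Total burnt (originally-T cells now '.'): 26

Answer: 26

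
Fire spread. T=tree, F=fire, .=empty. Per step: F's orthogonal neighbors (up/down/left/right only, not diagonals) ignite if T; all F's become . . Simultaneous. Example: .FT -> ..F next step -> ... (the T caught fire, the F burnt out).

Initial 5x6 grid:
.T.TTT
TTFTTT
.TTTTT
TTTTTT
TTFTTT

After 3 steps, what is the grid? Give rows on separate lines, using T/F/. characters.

Step 1: 6 trees catch fire, 2 burn out
  .T.TTT
  TF.FTT
  .TFTTT
  TTFTTT
  TF.FTT
Step 2: 10 trees catch fire, 6 burn out
  .F.FTT
  F...FT
  .F.FTT
  TF.FTT
  F...FT
Step 3: 6 trees catch fire, 10 burn out
  ....FT
  .....F
  ....FT
  F...FT
  .....F

....FT
.....F
....FT
F...FT
.....F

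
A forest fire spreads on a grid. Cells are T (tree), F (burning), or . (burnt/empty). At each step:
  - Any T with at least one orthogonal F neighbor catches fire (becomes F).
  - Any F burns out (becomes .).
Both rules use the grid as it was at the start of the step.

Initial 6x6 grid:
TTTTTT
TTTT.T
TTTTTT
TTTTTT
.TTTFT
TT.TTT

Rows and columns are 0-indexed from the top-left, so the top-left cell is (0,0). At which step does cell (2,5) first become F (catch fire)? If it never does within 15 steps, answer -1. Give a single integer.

Step 1: cell (2,5)='T' (+4 fires, +1 burnt)
Step 2: cell (2,5)='T' (+6 fires, +4 burnt)
Step 3: cell (2,5)='F' (+4 fires, +6 burnt)
  -> target ignites at step 3
Step 4: cell (2,5)='.' (+5 fires, +4 burnt)
Step 5: cell (2,5)='.' (+6 fires, +5 burnt)
Step 6: cell (2,5)='.' (+4 fires, +6 burnt)
Step 7: cell (2,5)='.' (+2 fires, +4 burnt)
Step 8: cell (2,5)='.' (+1 fires, +2 burnt)
Step 9: cell (2,5)='.' (+0 fires, +1 burnt)
  fire out at step 9

3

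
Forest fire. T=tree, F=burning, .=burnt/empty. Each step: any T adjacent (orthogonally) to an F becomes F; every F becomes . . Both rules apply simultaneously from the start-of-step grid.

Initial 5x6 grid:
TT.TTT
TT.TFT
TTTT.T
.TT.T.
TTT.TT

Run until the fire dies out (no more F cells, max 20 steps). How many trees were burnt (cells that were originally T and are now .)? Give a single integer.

Answer: 19

Derivation:
Step 1: +3 fires, +1 burnt (F count now 3)
Step 2: +4 fires, +3 burnt (F count now 4)
Step 3: +1 fires, +4 burnt (F count now 1)
Step 4: +2 fires, +1 burnt (F count now 2)
Step 5: +4 fires, +2 burnt (F count now 4)
Step 6: +3 fires, +4 burnt (F count now 3)
Step 7: +2 fires, +3 burnt (F count now 2)
Step 8: +0 fires, +2 burnt (F count now 0)
Fire out after step 8
Initially T: 22, now '.': 27
Total burnt (originally-T cells now '.'): 19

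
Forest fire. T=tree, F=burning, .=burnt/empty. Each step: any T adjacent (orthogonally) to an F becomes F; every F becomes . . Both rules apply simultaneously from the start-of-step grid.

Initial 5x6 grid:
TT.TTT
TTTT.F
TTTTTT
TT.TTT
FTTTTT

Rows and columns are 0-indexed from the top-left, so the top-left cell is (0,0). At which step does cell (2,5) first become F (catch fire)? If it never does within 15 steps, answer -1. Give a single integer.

Step 1: cell (2,5)='F' (+4 fires, +2 burnt)
  -> target ignites at step 1
Step 2: cell (2,5)='.' (+6 fires, +4 burnt)
Step 3: cell (2,5)='.' (+7 fires, +6 burnt)
Step 4: cell (2,5)='.' (+6 fires, +7 burnt)
Step 5: cell (2,5)='.' (+2 fires, +6 burnt)
Step 6: cell (2,5)='.' (+0 fires, +2 burnt)
  fire out at step 6

1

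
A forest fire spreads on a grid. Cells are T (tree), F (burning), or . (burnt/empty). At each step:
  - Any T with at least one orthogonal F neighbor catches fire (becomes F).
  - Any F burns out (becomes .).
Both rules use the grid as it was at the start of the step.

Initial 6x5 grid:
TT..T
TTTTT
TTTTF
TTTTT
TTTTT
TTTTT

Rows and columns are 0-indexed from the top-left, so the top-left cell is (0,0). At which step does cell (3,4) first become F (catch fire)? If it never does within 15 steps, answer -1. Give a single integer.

Step 1: cell (3,4)='F' (+3 fires, +1 burnt)
  -> target ignites at step 1
Step 2: cell (3,4)='.' (+5 fires, +3 burnt)
Step 3: cell (3,4)='.' (+5 fires, +5 burnt)
Step 4: cell (3,4)='.' (+5 fires, +5 burnt)
Step 5: cell (3,4)='.' (+5 fires, +5 burnt)
Step 6: cell (3,4)='.' (+3 fires, +5 burnt)
Step 7: cell (3,4)='.' (+1 fires, +3 burnt)
Step 8: cell (3,4)='.' (+0 fires, +1 burnt)
  fire out at step 8

1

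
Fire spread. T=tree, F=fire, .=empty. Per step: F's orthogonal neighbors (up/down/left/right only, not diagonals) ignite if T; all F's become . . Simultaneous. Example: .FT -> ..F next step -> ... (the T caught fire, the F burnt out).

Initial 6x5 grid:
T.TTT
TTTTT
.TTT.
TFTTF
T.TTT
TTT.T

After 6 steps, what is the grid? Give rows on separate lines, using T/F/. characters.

Step 1: 5 trees catch fire, 2 burn out
  T.TTT
  TTTTT
  .FTT.
  F.FF.
  T.TTF
  TTT.T
Step 2: 7 trees catch fire, 5 burn out
  T.TTT
  TFTTT
  ..FF.
  .....
  F.FF.
  TTT.F
Step 3: 5 trees catch fire, 7 burn out
  T.TTT
  F.FFT
  .....
  .....
  .....
  FTF..
Step 4: 5 trees catch fire, 5 burn out
  F.FFT
  ....F
  .....
  .....
  .....
  .F...
Step 5: 1 trees catch fire, 5 burn out
  ....F
  .....
  .....
  .....
  .....
  .....
Step 6: 0 trees catch fire, 1 burn out
  .....
  .....
  .....
  .....
  .....
  .....

.....
.....
.....
.....
.....
.....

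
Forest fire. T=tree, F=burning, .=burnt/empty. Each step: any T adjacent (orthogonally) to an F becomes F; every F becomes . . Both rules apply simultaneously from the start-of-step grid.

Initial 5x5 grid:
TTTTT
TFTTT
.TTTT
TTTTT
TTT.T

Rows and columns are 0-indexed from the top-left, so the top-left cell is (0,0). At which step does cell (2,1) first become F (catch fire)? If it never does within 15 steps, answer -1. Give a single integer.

Step 1: cell (2,1)='F' (+4 fires, +1 burnt)
  -> target ignites at step 1
Step 2: cell (2,1)='.' (+5 fires, +4 burnt)
Step 3: cell (2,1)='.' (+6 fires, +5 burnt)
Step 4: cell (2,1)='.' (+5 fires, +6 burnt)
Step 5: cell (2,1)='.' (+1 fires, +5 burnt)
Step 6: cell (2,1)='.' (+1 fires, +1 burnt)
Step 7: cell (2,1)='.' (+0 fires, +1 burnt)
  fire out at step 7

1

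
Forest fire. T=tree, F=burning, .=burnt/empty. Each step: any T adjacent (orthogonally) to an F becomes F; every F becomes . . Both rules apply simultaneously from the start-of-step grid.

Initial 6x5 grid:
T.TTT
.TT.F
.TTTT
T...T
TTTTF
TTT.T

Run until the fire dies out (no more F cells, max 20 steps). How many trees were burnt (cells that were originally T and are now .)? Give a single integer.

Step 1: +5 fires, +2 burnt (F count now 5)
Step 2: +3 fires, +5 burnt (F count now 3)
Step 3: +4 fires, +3 burnt (F count now 4)
Step 4: +4 fires, +4 burnt (F count now 4)
Step 5: +3 fires, +4 burnt (F count now 3)
Step 6: +0 fires, +3 burnt (F count now 0)
Fire out after step 6
Initially T: 20, now '.': 29
Total burnt (originally-T cells now '.'): 19

Answer: 19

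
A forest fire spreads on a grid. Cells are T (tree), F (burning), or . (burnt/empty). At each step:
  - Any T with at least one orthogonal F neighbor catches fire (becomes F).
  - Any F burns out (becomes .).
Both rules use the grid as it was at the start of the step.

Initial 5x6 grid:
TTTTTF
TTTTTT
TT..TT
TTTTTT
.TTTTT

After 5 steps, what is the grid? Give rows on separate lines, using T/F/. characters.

Step 1: 2 trees catch fire, 1 burn out
  TTTTF.
  TTTTTF
  TT..TT
  TTTTTT
  .TTTTT
Step 2: 3 trees catch fire, 2 burn out
  TTTF..
  TTTTF.
  TT..TF
  TTTTTT
  .TTTTT
Step 3: 4 trees catch fire, 3 burn out
  TTF...
  TTTF..
  TT..F.
  TTTTTF
  .TTTTT
Step 4: 4 trees catch fire, 4 burn out
  TF....
  TTF...
  TT....
  TTTTF.
  .TTTTF
Step 5: 4 trees catch fire, 4 burn out
  F.....
  TF....
  TT....
  TTTF..
  .TTTF.

F.....
TF....
TT....
TTTF..
.TTTF.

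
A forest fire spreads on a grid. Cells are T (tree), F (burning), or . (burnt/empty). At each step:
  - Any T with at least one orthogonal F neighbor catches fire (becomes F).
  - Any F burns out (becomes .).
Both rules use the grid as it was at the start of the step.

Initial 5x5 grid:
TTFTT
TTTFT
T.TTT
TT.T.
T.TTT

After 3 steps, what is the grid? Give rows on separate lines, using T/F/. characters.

Step 1: 5 trees catch fire, 2 burn out
  TF.FT
  TTF.F
  T.TFT
  TT.T.
  T.TTT
Step 2: 6 trees catch fire, 5 burn out
  F...F
  TF...
  T.F.F
  TT.F.
  T.TTT
Step 3: 2 trees catch fire, 6 burn out
  .....
  F....
  T....
  TT...
  T.TFT

.....
F....
T....
TT...
T.TFT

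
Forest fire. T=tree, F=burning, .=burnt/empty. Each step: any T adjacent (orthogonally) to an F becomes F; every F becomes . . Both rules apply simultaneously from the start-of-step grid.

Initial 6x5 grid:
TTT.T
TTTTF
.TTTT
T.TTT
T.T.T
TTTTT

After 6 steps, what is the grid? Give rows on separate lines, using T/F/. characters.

Step 1: 3 trees catch fire, 1 burn out
  TTT.F
  TTTF.
  .TTTF
  T.TTT
  T.T.T
  TTTTT
Step 2: 3 trees catch fire, 3 burn out
  TTT..
  TTF..
  .TTF.
  T.TTF
  T.T.T
  TTTTT
Step 3: 5 trees catch fire, 3 burn out
  TTF..
  TF...
  .TF..
  T.TF.
  T.T.F
  TTTTT
Step 4: 5 trees catch fire, 5 burn out
  TF...
  F....
  .F...
  T.F..
  T.T..
  TTTTF
Step 5: 3 trees catch fire, 5 burn out
  F....
  .....
  .....
  T....
  T.F..
  TTTF.
Step 6: 1 trees catch fire, 3 burn out
  .....
  .....
  .....
  T....
  T....
  TTF..

.....
.....
.....
T....
T....
TTF..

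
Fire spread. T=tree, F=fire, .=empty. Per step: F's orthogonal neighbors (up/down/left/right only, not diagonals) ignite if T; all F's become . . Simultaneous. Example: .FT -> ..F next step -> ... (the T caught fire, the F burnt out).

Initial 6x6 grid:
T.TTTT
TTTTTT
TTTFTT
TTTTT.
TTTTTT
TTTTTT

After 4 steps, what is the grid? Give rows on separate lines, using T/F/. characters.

Step 1: 4 trees catch fire, 1 burn out
  T.TTTT
  TTTFTT
  TTF.FT
  TTTFT.
  TTTTTT
  TTTTTT
Step 2: 8 trees catch fire, 4 burn out
  T.TFTT
  TTF.FT
  TF...F
  TTF.F.
  TTTFTT
  TTTTTT
Step 3: 9 trees catch fire, 8 burn out
  T.F.FT
  TF...F
  F.....
  TF....
  TTF.FT
  TTTFTT
Step 4: 7 trees catch fire, 9 burn out
  T....F
  F.....
  ......
  F.....
  TF...F
  TTF.FT

T....F
F.....
......
F.....
TF...F
TTF.FT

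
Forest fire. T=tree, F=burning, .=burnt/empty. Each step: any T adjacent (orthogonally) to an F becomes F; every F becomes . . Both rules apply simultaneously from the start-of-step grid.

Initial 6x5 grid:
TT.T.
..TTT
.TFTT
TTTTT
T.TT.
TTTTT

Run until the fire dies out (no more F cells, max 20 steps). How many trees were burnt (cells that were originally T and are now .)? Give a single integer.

Step 1: +4 fires, +1 burnt (F count now 4)
Step 2: +5 fires, +4 burnt (F count now 5)
Step 3: +6 fires, +5 burnt (F count now 6)
Step 4: +3 fires, +6 burnt (F count now 3)
Step 5: +2 fires, +3 burnt (F count now 2)
Step 6: +0 fires, +2 burnt (F count now 0)
Fire out after step 6
Initially T: 22, now '.': 28
Total burnt (originally-T cells now '.'): 20

Answer: 20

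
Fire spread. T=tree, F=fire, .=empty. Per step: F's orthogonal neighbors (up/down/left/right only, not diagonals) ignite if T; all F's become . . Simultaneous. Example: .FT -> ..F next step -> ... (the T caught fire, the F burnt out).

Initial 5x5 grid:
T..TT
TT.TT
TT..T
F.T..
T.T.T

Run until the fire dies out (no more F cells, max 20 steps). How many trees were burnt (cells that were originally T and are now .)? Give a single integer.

Step 1: +2 fires, +1 burnt (F count now 2)
Step 2: +2 fires, +2 burnt (F count now 2)
Step 3: +2 fires, +2 burnt (F count now 2)
Step 4: +0 fires, +2 burnt (F count now 0)
Fire out after step 4
Initially T: 14, now '.': 17
Total burnt (originally-T cells now '.'): 6

Answer: 6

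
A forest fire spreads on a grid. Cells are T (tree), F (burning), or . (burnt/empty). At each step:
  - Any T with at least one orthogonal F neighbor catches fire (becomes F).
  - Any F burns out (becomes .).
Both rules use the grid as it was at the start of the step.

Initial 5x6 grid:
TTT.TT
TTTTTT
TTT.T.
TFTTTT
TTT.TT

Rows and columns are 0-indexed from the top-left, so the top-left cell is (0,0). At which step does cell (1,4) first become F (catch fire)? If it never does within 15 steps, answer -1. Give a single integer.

Step 1: cell (1,4)='T' (+4 fires, +1 burnt)
Step 2: cell (1,4)='T' (+6 fires, +4 burnt)
Step 3: cell (1,4)='T' (+4 fires, +6 burnt)
Step 4: cell (1,4)='T' (+6 fires, +4 burnt)
Step 5: cell (1,4)='F' (+2 fires, +6 burnt)
  -> target ignites at step 5
Step 6: cell (1,4)='.' (+2 fires, +2 burnt)
Step 7: cell (1,4)='.' (+1 fires, +2 burnt)
Step 8: cell (1,4)='.' (+0 fires, +1 burnt)
  fire out at step 8

5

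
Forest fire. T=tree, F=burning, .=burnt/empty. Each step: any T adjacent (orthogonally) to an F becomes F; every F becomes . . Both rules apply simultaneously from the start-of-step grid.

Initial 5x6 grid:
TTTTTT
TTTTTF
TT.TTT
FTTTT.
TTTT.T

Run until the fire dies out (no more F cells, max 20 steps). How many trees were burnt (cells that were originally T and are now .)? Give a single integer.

Step 1: +6 fires, +2 burnt (F count now 6)
Step 2: +7 fires, +6 burnt (F count now 7)
Step 3: +8 fires, +7 burnt (F count now 8)
Step 4: +3 fires, +8 burnt (F count now 3)
Step 5: +0 fires, +3 burnt (F count now 0)
Fire out after step 5
Initially T: 25, now '.': 29
Total burnt (originally-T cells now '.'): 24

Answer: 24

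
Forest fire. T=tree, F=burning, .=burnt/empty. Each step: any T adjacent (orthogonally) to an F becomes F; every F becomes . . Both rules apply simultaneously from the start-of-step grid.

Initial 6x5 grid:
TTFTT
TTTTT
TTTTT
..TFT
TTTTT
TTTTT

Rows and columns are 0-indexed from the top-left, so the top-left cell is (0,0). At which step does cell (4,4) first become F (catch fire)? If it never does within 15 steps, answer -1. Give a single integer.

Step 1: cell (4,4)='T' (+7 fires, +2 burnt)
Step 2: cell (4,4)='F' (+9 fires, +7 burnt)
  -> target ignites at step 2
Step 3: cell (4,4)='.' (+6 fires, +9 burnt)
Step 4: cell (4,4)='.' (+3 fires, +6 burnt)
Step 5: cell (4,4)='.' (+1 fires, +3 burnt)
Step 6: cell (4,4)='.' (+0 fires, +1 burnt)
  fire out at step 6

2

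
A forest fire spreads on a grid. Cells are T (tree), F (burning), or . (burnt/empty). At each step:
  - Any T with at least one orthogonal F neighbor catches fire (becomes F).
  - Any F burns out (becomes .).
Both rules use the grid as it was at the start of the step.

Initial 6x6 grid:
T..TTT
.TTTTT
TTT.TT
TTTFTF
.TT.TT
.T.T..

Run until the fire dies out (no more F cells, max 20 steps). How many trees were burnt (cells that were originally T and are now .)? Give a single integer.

Answer: 22

Derivation:
Step 1: +4 fires, +2 burnt (F count now 4)
Step 2: +6 fires, +4 burnt (F count now 6)
Step 3: +6 fires, +6 burnt (F count now 6)
Step 4: +5 fires, +6 burnt (F count now 5)
Step 5: +1 fires, +5 burnt (F count now 1)
Step 6: +0 fires, +1 burnt (F count now 0)
Fire out after step 6
Initially T: 24, now '.': 34
Total burnt (originally-T cells now '.'): 22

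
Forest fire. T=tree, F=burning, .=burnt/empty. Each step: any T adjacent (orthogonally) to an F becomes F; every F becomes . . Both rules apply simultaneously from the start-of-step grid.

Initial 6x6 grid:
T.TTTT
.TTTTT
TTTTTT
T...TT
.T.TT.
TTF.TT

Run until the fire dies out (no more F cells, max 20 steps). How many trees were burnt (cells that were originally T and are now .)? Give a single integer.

Step 1: +1 fires, +1 burnt (F count now 1)
Step 2: +2 fires, +1 burnt (F count now 2)
Step 3: +0 fires, +2 burnt (F count now 0)
Fire out after step 3
Initially T: 26, now '.': 13
Total burnt (originally-T cells now '.'): 3

Answer: 3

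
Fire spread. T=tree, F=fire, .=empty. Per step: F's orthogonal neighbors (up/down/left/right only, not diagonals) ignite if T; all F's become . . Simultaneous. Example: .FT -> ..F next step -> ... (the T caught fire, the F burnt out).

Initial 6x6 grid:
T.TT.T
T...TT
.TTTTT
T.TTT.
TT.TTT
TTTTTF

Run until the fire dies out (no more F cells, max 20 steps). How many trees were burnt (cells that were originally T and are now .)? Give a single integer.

Step 1: +2 fires, +1 burnt (F count now 2)
Step 2: +2 fires, +2 burnt (F count now 2)
Step 3: +3 fires, +2 burnt (F count now 3)
Step 4: +3 fires, +3 burnt (F count now 3)
Step 5: +6 fires, +3 burnt (F count now 6)
Step 6: +3 fires, +6 burnt (F count now 3)
Step 7: +3 fires, +3 burnt (F count now 3)
Step 8: +0 fires, +3 burnt (F count now 0)
Fire out after step 8
Initially T: 26, now '.': 32
Total burnt (originally-T cells now '.'): 22

Answer: 22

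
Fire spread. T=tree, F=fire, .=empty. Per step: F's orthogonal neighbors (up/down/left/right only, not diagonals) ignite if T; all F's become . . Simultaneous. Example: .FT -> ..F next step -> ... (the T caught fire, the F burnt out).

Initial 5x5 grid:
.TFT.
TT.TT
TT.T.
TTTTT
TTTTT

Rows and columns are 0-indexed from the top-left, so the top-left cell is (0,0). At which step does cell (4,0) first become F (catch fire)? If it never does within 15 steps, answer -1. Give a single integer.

Step 1: cell (4,0)='T' (+2 fires, +1 burnt)
Step 2: cell (4,0)='T' (+2 fires, +2 burnt)
Step 3: cell (4,0)='T' (+4 fires, +2 burnt)
Step 4: cell (4,0)='T' (+3 fires, +4 burnt)
Step 5: cell (4,0)='T' (+5 fires, +3 burnt)
Step 6: cell (4,0)='F' (+3 fires, +5 burnt)
  -> target ignites at step 6
Step 7: cell (4,0)='.' (+0 fires, +3 burnt)
  fire out at step 7

6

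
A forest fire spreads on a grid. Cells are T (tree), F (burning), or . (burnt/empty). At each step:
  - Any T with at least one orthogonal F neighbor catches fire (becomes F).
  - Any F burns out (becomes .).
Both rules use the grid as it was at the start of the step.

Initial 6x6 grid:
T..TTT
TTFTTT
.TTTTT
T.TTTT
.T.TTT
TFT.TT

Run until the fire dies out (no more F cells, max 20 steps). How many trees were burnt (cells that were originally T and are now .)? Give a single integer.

Step 1: +6 fires, +2 burnt (F count now 6)
Step 2: +6 fires, +6 burnt (F count now 6)
Step 3: +5 fires, +6 burnt (F count now 5)
Step 4: +4 fires, +5 burnt (F count now 4)
Step 5: +2 fires, +4 burnt (F count now 2)
Step 6: +2 fires, +2 burnt (F count now 2)
Step 7: +1 fires, +2 burnt (F count now 1)
Step 8: +0 fires, +1 burnt (F count now 0)
Fire out after step 8
Initially T: 27, now '.': 35
Total burnt (originally-T cells now '.'): 26

Answer: 26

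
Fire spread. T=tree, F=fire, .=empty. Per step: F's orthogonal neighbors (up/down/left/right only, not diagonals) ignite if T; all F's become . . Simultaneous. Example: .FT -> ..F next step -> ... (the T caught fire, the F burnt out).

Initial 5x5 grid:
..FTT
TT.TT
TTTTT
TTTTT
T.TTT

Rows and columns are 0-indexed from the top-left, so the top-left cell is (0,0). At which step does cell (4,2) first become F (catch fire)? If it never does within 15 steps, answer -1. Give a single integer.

Step 1: cell (4,2)='T' (+1 fires, +1 burnt)
Step 2: cell (4,2)='T' (+2 fires, +1 burnt)
Step 3: cell (4,2)='T' (+2 fires, +2 burnt)
Step 4: cell (4,2)='T' (+3 fires, +2 burnt)
Step 5: cell (4,2)='T' (+4 fires, +3 burnt)
Step 6: cell (4,2)='F' (+5 fires, +4 burnt)
  -> target ignites at step 6
Step 7: cell (4,2)='.' (+2 fires, +5 burnt)
Step 8: cell (4,2)='.' (+1 fires, +2 burnt)
Step 9: cell (4,2)='.' (+0 fires, +1 burnt)
  fire out at step 9

6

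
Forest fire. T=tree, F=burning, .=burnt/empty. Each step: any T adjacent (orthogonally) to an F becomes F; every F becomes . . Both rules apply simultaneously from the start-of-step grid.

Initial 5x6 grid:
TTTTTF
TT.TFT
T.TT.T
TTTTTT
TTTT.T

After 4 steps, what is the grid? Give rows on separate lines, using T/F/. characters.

Step 1: 3 trees catch fire, 2 burn out
  TTTTF.
  TT.F.F
  T.TT.T
  TTTTTT
  TTTT.T
Step 2: 3 trees catch fire, 3 burn out
  TTTF..
  TT....
  T.TF.F
  TTTTTT
  TTTT.T
Step 3: 4 trees catch fire, 3 burn out
  TTF...
  TT....
  T.F...
  TTTFTF
  TTTT.T
Step 4: 5 trees catch fire, 4 burn out
  TF....
  TT....
  T.....
  TTF.F.
  TTTF.F

TF....
TT....
T.....
TTF.F.
TTTF.F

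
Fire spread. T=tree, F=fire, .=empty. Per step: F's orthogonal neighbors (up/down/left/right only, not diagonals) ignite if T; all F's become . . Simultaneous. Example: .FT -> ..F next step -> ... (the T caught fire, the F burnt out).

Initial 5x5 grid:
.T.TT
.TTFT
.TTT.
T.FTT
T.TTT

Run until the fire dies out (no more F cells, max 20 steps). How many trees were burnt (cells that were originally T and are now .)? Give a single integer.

Step 1: +7 fires, +2 burnt (F count now 7)
Step 2: +5 fires, +7 burnt (F count now 5)
Step 3: +2 fires, +5 burnt (F count now 2)
Step 4: +0 fires, +2 burnt (F count now 0)
Fire out after step 4
Initially T: 16, now '.': 23
Total burnt (originally-T cells now '.'): 14

Answer: 14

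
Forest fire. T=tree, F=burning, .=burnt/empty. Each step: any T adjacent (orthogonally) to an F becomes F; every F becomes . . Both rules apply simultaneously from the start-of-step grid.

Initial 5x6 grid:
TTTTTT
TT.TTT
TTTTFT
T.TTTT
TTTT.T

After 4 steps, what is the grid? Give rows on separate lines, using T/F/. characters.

Step 1: 4 trees catch fire, 1 burn out
  TTTTTT
  TT.TFT
  TTTF.F
  T.TTFT
  TTTT.T
Step 2: 6 trees catch fire, 4 burn out
  TTTTFT
  TT.F.F
  TTF...
  T.TF.F
  TTTT.T
Step 3: 6 trees catch fire, 6 burn out
  TTTF.F
  TT....
  TF....
  T.F...
  TTTF.F
Step 4: 4 trees catch fire, 6 burn out
  TTF...
  TF....
  F.....
  T.....
  TTF...

TTF...
TF....
F.....
T.....
TTF...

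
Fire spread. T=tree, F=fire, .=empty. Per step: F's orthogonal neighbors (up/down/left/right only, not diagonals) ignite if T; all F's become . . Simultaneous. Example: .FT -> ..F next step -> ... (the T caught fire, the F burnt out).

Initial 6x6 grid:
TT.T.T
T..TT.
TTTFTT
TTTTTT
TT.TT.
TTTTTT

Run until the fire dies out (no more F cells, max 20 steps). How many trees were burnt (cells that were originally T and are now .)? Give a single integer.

Step 1: +4 fires, +1 burnt (F count now 4)
Step 2: +7 fires, +4 burnt (F count now 7)
Step 3: +5 fires, +7 burnt (F count now 5)
Step 4: +5 fires, +5 burnt (F count now 5)
Step 5: +4 fires, +5 burnt (F count now 4)
Step 6: +2 fires, +4 burnt (F count now 2)
Step 7: +0 fires, +2 burnt (F count now 0)
Fire out after step 7
Initially T: 28, now '.': 35
Total burnt (originally-T cells now '.'): 27

Answer: 27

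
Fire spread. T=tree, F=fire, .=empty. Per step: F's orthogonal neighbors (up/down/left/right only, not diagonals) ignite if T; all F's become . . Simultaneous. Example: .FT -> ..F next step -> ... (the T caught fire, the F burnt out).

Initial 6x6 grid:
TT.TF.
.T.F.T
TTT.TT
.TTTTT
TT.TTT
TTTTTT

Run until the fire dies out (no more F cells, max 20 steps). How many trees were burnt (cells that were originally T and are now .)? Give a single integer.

Step 1: +1 fires, +2 burnt (F count now 1)
Step 2: +0 fires, +1 burnt (F count now 0)
Fire out after step 2
Initially T: 26, now '.': 11
Total burnt (originally-T cells now '.'): 1

Answer: 1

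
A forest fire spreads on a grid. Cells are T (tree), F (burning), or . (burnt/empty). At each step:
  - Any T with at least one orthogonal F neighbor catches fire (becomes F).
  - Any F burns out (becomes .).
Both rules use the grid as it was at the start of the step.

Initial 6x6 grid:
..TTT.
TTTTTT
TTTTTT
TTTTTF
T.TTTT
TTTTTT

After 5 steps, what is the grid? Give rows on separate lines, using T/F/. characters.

Step 1: 3 trees catch fire, 1 burn out
  ..TTT.
  TTTTTT
  TTTTTF
  TTTTF.
  T.TTTF
  TTTTTT
Step 2: 5 trees catch fire, 3 burn out
  ..TTT.
  TTTTTF
  TTTTF.
  TTTF..
  T.TTF.
  TTTTTF
Step 3: 5 trees catch fire, 5 burn out
  ..TTT.
  TTTTF.
  TTTF..
  TTF...
  T.TF..
  TTTTF.
Step 4: 6 trees catch fire, 5 burn out
  ..TTF.
  TTTF..
  TTF...
  TF....
  T.F...
  TTTF..
Step 5: 5 trees catch fire, 6 burn out
  ..TF..
  TTF...
  TF....
  F.....
  T.....
  TTF...

..TF..
TTF...
TF....
F.....
T.....
TTF...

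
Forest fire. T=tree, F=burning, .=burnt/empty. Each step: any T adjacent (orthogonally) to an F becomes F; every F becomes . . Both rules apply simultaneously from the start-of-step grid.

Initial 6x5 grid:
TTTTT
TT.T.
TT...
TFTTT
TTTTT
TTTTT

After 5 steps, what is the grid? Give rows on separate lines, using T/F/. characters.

Step 1: 4 trees catch fire, 1 burn out
  TTTTT
  TT.T.
  TF...
  F.FTT
  TFTTT
  TTTTT
Step 2: 6 trees catch fire, 4 burn out
  TTTTT
  TF.T.
  F....
  ...FT
  F.FTT
  TFTTT
Step 3: 6 trees catch fire, 6 burn out
  TFTTT
  F..T.
  .....
  ....F
  ...FT
  F.FTT
Step 4: 4 trees catch fire, 6 burn out
  F.FTT
  ...T.
  .....
  .....
  ....F
  ...FT
Step 5: 2 trees catch fire, 4 burn out
  ...FT
  ...T.
  .....
  .....
  .....
  ....F

...FT
...T.
.....
.....
.....
....F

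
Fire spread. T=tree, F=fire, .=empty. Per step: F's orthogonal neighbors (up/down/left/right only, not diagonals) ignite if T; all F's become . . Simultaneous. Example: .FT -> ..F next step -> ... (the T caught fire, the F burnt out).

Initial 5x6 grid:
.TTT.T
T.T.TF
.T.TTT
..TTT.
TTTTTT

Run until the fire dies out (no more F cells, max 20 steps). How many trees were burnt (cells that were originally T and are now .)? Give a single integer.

Step 1: +3 fires, +1 burnt (F count now 3)
Step 2: +1 fires, +3 burnt (F count now 1)
Step 3: +2 fires, +1 burnt (F count now 2)
Step 4: +2 fires, +2 burnt (F count now 2)
Step 5: +3 fires, +2 burnt (F count now 3)
Step 6: +1 fires, +3 burnt (F count now 1)
Step 7: +1 fires, +1 burnt (F count now 1)
Step 8: +1 fires, +1 burnt (F count now 1)
Step 9: +0 fires, +1 burnt (F count now 0)
Fire out after step 9
Initially T: 20, now '.': 24
Total burnt (originally-T cells now '.'): 14

Answer: 14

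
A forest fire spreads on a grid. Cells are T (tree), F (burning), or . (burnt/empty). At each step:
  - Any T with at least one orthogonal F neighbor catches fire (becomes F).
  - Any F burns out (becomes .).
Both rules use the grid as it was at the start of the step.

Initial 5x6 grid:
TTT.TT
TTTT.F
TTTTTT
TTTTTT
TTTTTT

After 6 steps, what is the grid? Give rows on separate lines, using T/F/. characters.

Step 1: 2 trees catch fire, 1 burn out
  TTT.TF
  TTTT..
  TTTTTF
  TTTTTT
  TTTTTT
Step 2: 3 trees catch fire, 2 burn out
  TTT.F.
  TTTT..
  TTTTF.
  TTTTTF
  TTTTTT
Step 3: 3 trees catch fire, 3 burn out
  TTT...
  TTTT..
  TTTF..
  TTTTF.
  TTTTTF
Step 4: 4 trees catch fire, 3 burn out
  TTT...
  TTTF..
  TTF...
  TTTF..
  TTTTF.
Step 5: 4 trees catch fire, 4 burn out
  TTT...
  TTF...
  TF....
  TTF...
  TTTF..
Step 6: 5 trees catch fire, 4 burn out
  TTF...
  TF....
  F.....
  TF....
  TTF...

TTF...
TF....
F.....
TF....
TTF...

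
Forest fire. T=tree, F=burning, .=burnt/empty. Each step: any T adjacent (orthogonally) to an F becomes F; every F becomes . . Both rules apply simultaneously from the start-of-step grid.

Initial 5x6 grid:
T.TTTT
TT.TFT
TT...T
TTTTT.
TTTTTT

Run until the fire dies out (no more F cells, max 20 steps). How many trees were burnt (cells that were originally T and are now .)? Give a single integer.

Answer: 7

Derivation:
Step 1: +3 fires, +1 burnt (F count now 3)
Step 2: +3 fires, +3 burnt (F count now 3)
Step 3: +1 fires, +3 burnt (F count now 1)
Step 4: +0 fires, +1 burnt (F count now 0)
Fire out after step 4
Initially T: 23, now '.': 14
Total burnt (originally-T cells now '.'): 7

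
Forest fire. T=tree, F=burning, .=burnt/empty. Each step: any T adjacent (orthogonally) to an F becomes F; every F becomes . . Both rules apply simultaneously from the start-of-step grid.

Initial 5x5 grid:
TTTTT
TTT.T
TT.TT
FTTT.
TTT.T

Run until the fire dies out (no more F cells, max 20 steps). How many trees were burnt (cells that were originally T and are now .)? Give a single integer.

Step 1: +3 fires, +1 burnt (F count now 3)
Step 2: +4 fires, +3 burnt (F count now 4)
Step 3: +4 fires, +4 burnt (F count now 4)
Step 4: +3 fires, +4 burnt (F count now 3)
Step 5: +2 fires, +3 burnt (F count now 2)
Step 6: +2 fires, +2 burnt (F count now 2)
Step 7: +1 fires, +2 burnt (F count now 1)
Step 8: +0 fires, +1 burnt (F count now 0)
Fire out after step 8
Initially T: 20, now '.': 24
Total burnt (originally-T cells now '.'): 19

Answer: 19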